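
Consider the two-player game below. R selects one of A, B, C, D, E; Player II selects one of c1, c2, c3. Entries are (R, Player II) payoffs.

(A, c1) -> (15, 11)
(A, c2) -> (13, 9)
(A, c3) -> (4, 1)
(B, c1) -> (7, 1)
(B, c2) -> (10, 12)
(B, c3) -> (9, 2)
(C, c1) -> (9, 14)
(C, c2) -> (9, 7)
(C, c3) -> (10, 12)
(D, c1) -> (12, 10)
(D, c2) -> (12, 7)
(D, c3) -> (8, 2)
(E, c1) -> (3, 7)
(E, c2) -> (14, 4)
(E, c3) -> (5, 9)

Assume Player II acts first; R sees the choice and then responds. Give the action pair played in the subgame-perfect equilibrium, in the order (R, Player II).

Work backward from R's decision.
- c1: BR = A, leader payoff 11.
- c2: BR = E, leader payoff 4.
- c3: BR = C, leader payoff 12.
Player II's induced payoffs are 11, 4, 12, so Player II commits to c3. Subgame-perfect outcome: (C, c3) with payoffs (10, 12).

(C, c3)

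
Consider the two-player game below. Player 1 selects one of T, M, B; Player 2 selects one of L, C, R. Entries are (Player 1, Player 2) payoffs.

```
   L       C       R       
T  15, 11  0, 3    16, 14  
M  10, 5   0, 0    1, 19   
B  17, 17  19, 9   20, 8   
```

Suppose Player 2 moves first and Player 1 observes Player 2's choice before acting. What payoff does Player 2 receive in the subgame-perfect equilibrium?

Backward induction with Player 2 moving first.
- L: Player 1 compares 15, 10, 17 and picks B; Player 2 would get 17.
- C: Player 1 compares 0, 0, 19 and picks B; Player 2 would get 9.
- R: Player 1 compares 16, 1, 20 and picks B; Player 2 would get 8.
Among 17, 9, 8, the best is 17 at L. Subgame-perfect outcome: (B, L) with payoffs (17, 17).

17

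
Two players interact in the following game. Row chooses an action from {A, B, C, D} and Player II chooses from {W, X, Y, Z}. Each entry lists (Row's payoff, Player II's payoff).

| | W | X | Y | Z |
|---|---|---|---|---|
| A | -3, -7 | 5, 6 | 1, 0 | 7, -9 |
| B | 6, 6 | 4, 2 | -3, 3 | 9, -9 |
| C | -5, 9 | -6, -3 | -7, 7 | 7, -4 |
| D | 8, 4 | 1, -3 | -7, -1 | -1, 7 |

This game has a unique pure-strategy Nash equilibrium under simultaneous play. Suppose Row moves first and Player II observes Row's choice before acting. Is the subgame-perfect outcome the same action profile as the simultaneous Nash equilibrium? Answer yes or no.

Player II best-responds to each possible Row move:
- A → Player II plays X (best of -7, 6, 0, -9); Row gets 5.
- B → Player II plays W (best of 6, 2, 3, -9); Row gets 6.
- C → Player II plays W (best of 9, -3, 7, -4); Row gets -5.
- D → Player II plays Z (best of 4, -3, -1, 7); Row gets -1.
Maximizing over 5, 6, -5, -1, Row chooses B. Subgame-perfect outcome: (B, W) with payoffs (6, 6).
For the simultaneous game, intersect best replies.
Row's best replies: W→D; X→A; Y→A; Z→B.
Player II's best replies: A→X; B→W; C→W; D→Z.
The unique mutual best reply is (A, X), giving (5, 6).
Sequential outcome (B, W) differs from the Nash profile (A, X).

no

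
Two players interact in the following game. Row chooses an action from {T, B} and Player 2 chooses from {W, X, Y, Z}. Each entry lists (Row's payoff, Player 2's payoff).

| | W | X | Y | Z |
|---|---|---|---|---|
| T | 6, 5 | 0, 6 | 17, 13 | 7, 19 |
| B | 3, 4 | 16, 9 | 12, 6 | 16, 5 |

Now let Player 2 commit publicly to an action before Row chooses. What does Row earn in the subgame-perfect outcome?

Solve by backward induction (Player 2 leads).
- W: Row compares 6, 3 and picks T; Player 2 would get 5.
- X: Row compares 0, 16 and picks B; Player 2 would get 9.
- Y: Row compares 17, 12 and picks T; Player 2 would get 13.
- Z: Row compares 7, 16 and picks B; Player 2 would get 5.
Among 5, 9, 13, 5, the best is 13 at Y. Subgame-perfect outcome: (T, Y) with payoffs (17, 13).

17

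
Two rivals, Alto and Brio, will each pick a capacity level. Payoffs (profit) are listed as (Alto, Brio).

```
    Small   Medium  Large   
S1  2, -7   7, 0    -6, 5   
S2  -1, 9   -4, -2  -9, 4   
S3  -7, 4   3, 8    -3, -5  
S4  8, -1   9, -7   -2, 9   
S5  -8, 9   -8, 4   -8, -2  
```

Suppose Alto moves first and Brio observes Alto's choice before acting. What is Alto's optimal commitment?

Brio best-responds to each possible Alto move:
- S1: Brio compares -7, 0, 5 and picks Large; Alto would get -6.
- S2: Brio compares 9, -2, 4 and picks Small; Alto would get -1.
- S3: Brio compares 4, 8, -5 and picks Medium; Alto would get 3.
- S4: Brio compares -1, -7, 9 and picks Large; Alto would get -2.
- S5: Brio compares 9, 4, -2 and picks Small; Alto would get -8.
Among -6, -1, 3, -2, -8, the best is 3 at S3. Subgame-perfect outcome: (S3, Medium) with payoffs (3, 8).

S3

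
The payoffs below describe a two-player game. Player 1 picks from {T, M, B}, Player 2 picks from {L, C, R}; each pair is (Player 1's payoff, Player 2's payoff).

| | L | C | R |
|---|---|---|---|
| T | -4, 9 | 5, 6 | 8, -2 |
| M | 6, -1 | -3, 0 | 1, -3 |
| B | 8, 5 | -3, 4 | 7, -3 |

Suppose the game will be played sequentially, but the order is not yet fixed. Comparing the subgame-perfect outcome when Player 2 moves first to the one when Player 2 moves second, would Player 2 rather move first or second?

If Player 1 leads: Player 2's best replies are T→L, M→C, B→L; Player 1's induced payoffs -4, -3, 8; outcome (B, L), payoffs (8, 5).
If Player 2 leads: Player 1's best replies are L→B, C→T, R→T; Player 2's induced payoffs 5, 6, -2; outcome (T, C), payoffs (5, 6).
Player 2 gets 6 moving first and 5 moving second, so Player 2 prefers to move first.

first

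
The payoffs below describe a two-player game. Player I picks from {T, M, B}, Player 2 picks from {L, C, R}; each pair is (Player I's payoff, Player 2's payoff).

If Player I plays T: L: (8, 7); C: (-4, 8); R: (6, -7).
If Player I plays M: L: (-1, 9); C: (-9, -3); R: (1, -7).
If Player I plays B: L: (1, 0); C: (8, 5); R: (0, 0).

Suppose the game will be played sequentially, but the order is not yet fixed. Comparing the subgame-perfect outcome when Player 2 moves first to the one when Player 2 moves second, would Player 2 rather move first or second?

first

If Player I leads: Player 2's best replies are T→C, M→L, B→C; Player I's induced payoffs -4, -1, 8; outcome (B, C), payoffs (8, 5).
If Player 2 leads: Player I's best replies are L→T, C→B, R→T; Player 2's induced payoffs 7, 5, -7; outcome (T, L), payoffs (8, 7).
Player 2 gets 7 moving first and 5 moving second, so Player 2 prefers to move first.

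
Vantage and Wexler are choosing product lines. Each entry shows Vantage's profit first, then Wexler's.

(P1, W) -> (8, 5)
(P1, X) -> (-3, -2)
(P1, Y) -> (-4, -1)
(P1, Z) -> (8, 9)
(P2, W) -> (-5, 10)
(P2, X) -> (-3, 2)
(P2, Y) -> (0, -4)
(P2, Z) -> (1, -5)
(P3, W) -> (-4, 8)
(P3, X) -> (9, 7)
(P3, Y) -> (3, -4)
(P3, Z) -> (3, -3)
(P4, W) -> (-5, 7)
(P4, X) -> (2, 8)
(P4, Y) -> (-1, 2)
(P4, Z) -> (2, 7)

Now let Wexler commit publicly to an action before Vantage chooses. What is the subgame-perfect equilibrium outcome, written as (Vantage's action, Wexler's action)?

Work backward from Vantage's decision.
- W: Vantage compares 8, -5, -4, -5 and picks P1; Wexler would get 5.
- X: Vantage compares -3, -3, 9, 2 and picks P3; Wexler would get 7.
- Y: Vantage compares -4, 0, 3, -1 and picks P3; Wexler would get -4.
- Z: Vantage compares 8, 1, 3, 2 and picks P1; Wexler would get 9.
Among 5, 7, -4, 9, the best is 9 at Z. Subgame-perfect outcome: (P1, Z) with payoffs (8, 9).

(P1, Z)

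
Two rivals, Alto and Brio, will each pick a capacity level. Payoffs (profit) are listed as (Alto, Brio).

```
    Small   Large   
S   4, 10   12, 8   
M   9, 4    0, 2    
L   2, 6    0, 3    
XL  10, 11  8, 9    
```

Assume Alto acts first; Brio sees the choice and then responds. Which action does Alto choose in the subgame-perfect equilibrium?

Backward induction with Alto moving first.
- S → Brio plays Small (best of 10, 8); Alto gets 4.
- M → Brio plays Small (best of 4, 2); Alto gets 9.
- L → Brio plays Small (best of 6, 3); Alto gets 2.
- XL → Brio plays Small (best of 11, 9); Alto gets 10.
Maximizing over 4, 9, 2, 10, Alto chooses XL. Subgame-perfect outcome: (XL, Small) with payoffs (10, 11).

XL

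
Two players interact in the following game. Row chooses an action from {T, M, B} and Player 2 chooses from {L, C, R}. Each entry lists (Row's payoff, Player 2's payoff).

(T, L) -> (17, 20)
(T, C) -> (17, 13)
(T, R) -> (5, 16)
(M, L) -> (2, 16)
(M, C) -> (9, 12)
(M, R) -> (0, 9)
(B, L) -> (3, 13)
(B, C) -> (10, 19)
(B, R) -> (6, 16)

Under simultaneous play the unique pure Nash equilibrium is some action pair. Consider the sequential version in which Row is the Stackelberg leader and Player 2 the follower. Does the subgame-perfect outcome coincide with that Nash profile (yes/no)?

yes

Backward induction with Row moving first.
- T → Player 2 plays L (best of 20, 13, 16); Row gets 17.
- M → Player 2 plays L (best of 16, 12, 9); Row gets 2.
- B → Player 2 plays C (best of 13, 19, 16); Row gets 10.
Among 17, 2, 10, the best is 17 at T. Subgame-perfect outcome: (T, L) with payoffs (17, 20).
For the simultaneous game, intersect best replies.
Row's best replies: L→T; C→T; R→B.
Player 2's best replies: T→L; M→L; B→C.
Only (T, L) has each player best-responding; Nash payoffs (17, 20).
Sequential outcome (T, L) coincides with the Nash profile (T, L).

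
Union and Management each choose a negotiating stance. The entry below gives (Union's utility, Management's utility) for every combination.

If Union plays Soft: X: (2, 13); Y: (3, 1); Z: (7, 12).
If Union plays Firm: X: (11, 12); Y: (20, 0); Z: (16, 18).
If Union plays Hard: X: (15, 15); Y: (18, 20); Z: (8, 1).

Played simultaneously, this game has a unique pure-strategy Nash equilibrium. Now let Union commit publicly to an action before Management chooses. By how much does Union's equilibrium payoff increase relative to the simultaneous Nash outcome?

Work backward from Management's decision.
- Soft → Management plays X (best of 13, 1, 12); Union gets 2.
- Firm → Management plays Z (best of 12, 0, 18); Union gets 16.
- Hard → Management plays Y (best of 15, 20, 1); Union gets 18.
Union's induced payoffs are 2, 16, 18, so Union commits to Hard. Subgame-perfect outcome: (Hard, Y) with payoffs (18, 20).
For the simultaneous game, intersect best replies.
Union's best replies: X→Hard; Y→Firm; Z→Firm.
Management's best replies: Soft→X; Firm→Z; Hard→Y.
The unique mutual best reply is (Firm, Z), giving (16, 18).
Union's commitment gain: 18 − 16 = 2.

2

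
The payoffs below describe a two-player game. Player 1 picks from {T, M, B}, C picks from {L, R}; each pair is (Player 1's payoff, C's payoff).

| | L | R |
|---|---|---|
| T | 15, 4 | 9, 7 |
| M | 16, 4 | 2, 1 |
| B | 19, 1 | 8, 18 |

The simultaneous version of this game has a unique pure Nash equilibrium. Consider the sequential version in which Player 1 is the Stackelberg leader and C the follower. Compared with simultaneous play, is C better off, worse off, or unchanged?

Backward induction with Player 1 moving first.
- T: BR = R, leader payoff 9.
- M: BR = L, leader payoff 16.
- B: BR = R, leader payoff 8.
Among 9, 16, 8, the best is 16 at M. Subgame-perfect outcome: (M, L) with payoffs (16, 4).
Under simultaneous play:
Player 1's best replies: L→B; R→T.
C's best replies: T→R; M→L; B→R.
Only (T, R) has each player best-responding; Nash payoffs (9, 7).
C earns 4 sequentially versus 7 at the Nash outcome: worse off.

worse off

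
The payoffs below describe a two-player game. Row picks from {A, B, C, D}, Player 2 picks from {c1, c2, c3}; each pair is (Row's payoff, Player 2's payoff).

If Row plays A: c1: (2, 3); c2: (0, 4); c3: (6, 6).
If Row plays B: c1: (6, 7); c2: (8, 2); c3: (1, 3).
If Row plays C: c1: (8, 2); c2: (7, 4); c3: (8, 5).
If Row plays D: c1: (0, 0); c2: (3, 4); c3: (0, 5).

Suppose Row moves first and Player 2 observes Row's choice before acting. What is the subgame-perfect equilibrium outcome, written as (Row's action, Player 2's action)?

Player 2 best-responds to each possible Row move:
- A: BR = c3, leader payoff 6.
- B: BR = c1, leader payoff 6.
- C: BR = c3, leader payoff 8.
- D: BR = c3, leader payoff 0.
Maximizing over 6, 6, 8, 0, Row chooses C. Subgame-perfect outcome: (C, c3) with payoffs (8, 5).

(C, c3)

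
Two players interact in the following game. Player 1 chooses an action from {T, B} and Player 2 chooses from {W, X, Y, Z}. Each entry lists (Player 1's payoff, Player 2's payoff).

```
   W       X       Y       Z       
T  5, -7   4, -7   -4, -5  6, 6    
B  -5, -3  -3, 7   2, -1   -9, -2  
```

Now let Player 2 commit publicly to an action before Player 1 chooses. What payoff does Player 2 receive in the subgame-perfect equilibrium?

6

Solve by backward induction (Player 2 leads).
- W → Player 1 plays T (best of 5, -5); Player 2 gets -7.
- X → Player 1 plays T (best of 4, -3); Player 2 gets -7.
- Y → Player 1 plays B (best of -4, 2); Player 2 gets -1.
- Z → Player 1 plays T (best of 6, -9); Player 2 gets 6.
Player 2's induced payoffs are -7, -7, -1, 6, so Player 2 commits to Z. Subgame-perfect outcome: (T, Z) with payoffs (6, 6).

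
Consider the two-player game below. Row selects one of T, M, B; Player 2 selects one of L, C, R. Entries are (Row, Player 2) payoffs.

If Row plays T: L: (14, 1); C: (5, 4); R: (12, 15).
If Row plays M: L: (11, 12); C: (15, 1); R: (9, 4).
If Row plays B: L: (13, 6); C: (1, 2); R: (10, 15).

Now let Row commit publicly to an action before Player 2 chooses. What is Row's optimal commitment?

Player 2 best-responds to each possible Row move:
- T: BR = R, leader payoff 12.
- M: BR = L, leader payoff 11.
- B: BR = R, leader payoff 10.
Maximizing over 12, 11, 10, Row chooses T. Subgame-perfect outcome: (T, R) with payoffs (12, 15).

T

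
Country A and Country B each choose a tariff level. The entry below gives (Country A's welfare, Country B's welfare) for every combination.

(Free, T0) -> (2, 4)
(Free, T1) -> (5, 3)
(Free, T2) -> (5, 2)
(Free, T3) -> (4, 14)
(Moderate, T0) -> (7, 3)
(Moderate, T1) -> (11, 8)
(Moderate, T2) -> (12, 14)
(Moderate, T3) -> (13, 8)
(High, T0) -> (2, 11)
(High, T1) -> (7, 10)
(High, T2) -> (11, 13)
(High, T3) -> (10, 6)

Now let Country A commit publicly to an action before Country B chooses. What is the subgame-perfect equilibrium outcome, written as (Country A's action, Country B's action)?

(Moderate, T2)

Solve by backward induction (Country A leads).
- Free: Country B compares 4, 3, 2, 14 and picks T3; Country A would get 4.
- Moderate: Country B compares 3, 8, 14, 8 and picks T2; Country A would get 12.
- High: Country B compares 11, 10, 13, 6 and picks T2; Country A would get 11.
Country A's induced payoffs are 4, 12, 11, so Country A commits to Moderate. Subgame-perfect outcome: (Moderate, T2) with payoffs (12, 14).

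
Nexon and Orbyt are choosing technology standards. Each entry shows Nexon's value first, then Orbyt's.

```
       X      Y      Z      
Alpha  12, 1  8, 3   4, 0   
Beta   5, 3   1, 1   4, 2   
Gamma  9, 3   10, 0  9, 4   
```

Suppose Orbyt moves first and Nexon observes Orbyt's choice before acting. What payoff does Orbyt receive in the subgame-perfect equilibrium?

Backward induction with Orbyt moving first.
- X → Nexon plays Alpha (best of 12, 5, 9); Orbyt gets 1.
- Y → Nexon plays Gamma (best of 8, 1, 10); Orbyt gets 0.
- Z → Nexon plays Gamma (best of 4, 4, 9); Orbyt gets 4.
Orbyt's induced payoffs are 1, 0, 4, so Orbyt commits to Z. Subgame-perfect outcome: (Gamma, Z) with payoffs (9, 4).

4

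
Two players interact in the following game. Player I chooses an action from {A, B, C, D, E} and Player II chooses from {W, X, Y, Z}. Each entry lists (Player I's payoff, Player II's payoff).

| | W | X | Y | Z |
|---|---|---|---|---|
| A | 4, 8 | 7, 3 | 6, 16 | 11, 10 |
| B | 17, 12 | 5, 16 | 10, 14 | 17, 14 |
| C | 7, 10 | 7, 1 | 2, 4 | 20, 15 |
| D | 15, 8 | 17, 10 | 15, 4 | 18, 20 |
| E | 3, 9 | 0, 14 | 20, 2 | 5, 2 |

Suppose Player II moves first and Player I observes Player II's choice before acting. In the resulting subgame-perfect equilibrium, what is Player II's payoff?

15

Work backward from Player I's decision.
- W: BR = B, leader payoff 12.
- X: BR = D, leader payoff 10.
- Y: BR = E, leader payoff 2.
- Z: BR = C, leader payoff 15.
Maximizing over 12, 10, 2, 15, Player II chooses Z. Subgame-perfect outcome: (C, Z) with payoffs (20, 15).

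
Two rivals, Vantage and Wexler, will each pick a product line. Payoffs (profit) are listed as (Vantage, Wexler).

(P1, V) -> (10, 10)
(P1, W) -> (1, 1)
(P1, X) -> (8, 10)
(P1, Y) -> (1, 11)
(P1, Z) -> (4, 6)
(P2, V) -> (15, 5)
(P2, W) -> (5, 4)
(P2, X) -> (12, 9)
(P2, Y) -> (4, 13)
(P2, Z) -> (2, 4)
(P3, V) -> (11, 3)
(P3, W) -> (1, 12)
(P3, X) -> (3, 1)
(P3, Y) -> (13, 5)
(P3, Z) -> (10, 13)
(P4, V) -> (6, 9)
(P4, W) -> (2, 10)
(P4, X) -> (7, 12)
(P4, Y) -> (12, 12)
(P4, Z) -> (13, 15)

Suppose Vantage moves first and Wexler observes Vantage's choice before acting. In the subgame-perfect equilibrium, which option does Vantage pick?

P4

Work backward from Wexler's decision.
- P1: BR = Y, leader payoff 1.
- P2: BR = Y, leader payoff 4.
- P3: BR = Z, leader payoff 10.
- P4: BR = Z, leader payoff 13.
Vantage's induced payoffs are 1, 4, 10, 13, so Vantage commits to P4. Subgame-perfect outcome: (P4, Z) with payoffs (13, 15).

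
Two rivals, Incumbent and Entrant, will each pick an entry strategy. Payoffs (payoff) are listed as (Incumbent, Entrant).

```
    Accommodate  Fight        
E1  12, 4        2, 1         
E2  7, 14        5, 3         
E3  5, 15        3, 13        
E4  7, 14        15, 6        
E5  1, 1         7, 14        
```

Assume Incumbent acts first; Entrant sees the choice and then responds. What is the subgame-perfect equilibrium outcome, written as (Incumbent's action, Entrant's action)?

(E1, Accommodate)

Backward induction with Incumbent moving first.
- E1: Entrant compares 4, 1 and picks Accommodate; Incumbent would get 12.
- E2: Entrant compares 14, 3 and picks Accommodate; Incumbent would get 7.
- E3: Entrant compares 15, 13 and picks Accommodate; Incumbent would get 5.
- E4: Entrant compares 14, 6 and picks Accommodate; Incumbent would get 7.
- E5: Entrant compares 1, 14 and picks Fight; Incumbent would get 7.
Among 12, 7, 5, 7, 7, the best is 12 at E1. Subgame-perfect outcome: (E1, Accommodate) with payoffs (12, 4).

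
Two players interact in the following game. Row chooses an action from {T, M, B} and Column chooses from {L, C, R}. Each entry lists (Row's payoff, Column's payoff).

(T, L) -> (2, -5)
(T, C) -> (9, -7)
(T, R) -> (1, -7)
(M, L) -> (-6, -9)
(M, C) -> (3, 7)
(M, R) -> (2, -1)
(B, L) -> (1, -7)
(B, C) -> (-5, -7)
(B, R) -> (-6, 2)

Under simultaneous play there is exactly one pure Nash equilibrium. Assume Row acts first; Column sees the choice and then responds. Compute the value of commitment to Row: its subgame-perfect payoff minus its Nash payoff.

1

Backward induction with Row moving first.
- T: BR = L, leader payoff 2.
- M: BR = C, leader payoff 3.
- B: BR = R, leader payoff -6.
Maximizing over 2, 3, -6, Row chooses M. Subgame-perfect outcome: (M, C) with payoffs (3, 7).
Under simultaneous play:
Row's best replies: L→T; C→T; R→M.
Column's best replies: T→L; M→C; B→R.
The unique mutual best reply is (T, L), giving (2, -5).
Row's commitment gain: 3 − 2 = 1.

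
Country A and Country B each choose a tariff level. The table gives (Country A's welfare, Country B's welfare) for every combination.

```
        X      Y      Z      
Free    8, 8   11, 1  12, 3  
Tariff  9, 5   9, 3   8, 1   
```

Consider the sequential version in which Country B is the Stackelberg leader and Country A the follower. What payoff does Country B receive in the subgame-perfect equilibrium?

Solve by backward induction (Country B leads).
- X → Country A plays Tariff (best of 8, 9); Country B gets 5.
- Y → Country A plays Free (best of 11, 9); Country B gets 1.
- Z → Country A plays Free (best of 12, 8); Country B gets 3.
Country B's induced payoffs are 5, 1, 3, so Country B commits to X. Subgame-perfect outcome: (Tariff, X) with payoffs (9, 5).

5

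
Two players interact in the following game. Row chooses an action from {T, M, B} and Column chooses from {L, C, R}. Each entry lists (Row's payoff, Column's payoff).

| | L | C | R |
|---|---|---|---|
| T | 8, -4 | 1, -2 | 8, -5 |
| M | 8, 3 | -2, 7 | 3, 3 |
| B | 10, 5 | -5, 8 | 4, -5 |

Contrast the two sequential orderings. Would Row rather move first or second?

second

If Row leads: Column's best replies are T→C, M→C, B→C; Row's induced payoffs 1, -2, -5; outcome (T, C), payoffs (1, -2).
If Column leads: Row's best replies are L→B, C→T, R→T; Column's induced payoffs 5, -2, -5; outcome (B, L), payoffs (10, 5).
Row gets 1 moving first and 10 moving second, so Row prefers to move second.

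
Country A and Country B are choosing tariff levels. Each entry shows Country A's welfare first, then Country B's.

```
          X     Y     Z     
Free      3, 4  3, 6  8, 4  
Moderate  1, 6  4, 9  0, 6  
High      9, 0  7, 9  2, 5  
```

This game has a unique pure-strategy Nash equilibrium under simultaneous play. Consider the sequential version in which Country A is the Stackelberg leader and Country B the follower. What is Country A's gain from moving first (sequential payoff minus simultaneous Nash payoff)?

Solve by backward induction (Country A leads).
- Free: Country B compares 4, 6, 4 and picks Y; Country A would get 3.
- Moderate: Country B compares 6, 9, 6 and picks Y; Country A would get 4.
- High: Country B compares 0, 9, 5 and picks Y; Country A would get 7.
Among 3, 4, 7, the best is 7 at High. Subgame-perfect outcome: (High, Y) with payoffs (7, 9).
For the simultaneous game, intersect best replies.
Country A's best replies: X→High; Y→High; Z→Free.
Country B's best replies: Free→Y; Moderate→Y; High→Y.
The unique mutual best reply is (High, Y), giving (7, 9).
Country A's commitment gain: 7 − 7 = 0.

0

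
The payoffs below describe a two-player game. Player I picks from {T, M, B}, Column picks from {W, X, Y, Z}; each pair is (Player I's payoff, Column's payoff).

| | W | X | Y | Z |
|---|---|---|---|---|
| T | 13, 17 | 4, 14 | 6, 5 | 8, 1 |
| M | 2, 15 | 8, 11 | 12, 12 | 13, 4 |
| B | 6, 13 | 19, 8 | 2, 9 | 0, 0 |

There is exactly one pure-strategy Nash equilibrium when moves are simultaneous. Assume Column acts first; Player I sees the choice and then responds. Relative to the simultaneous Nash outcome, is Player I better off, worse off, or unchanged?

Solve by backward induction (Column leads).
- W: BR = T, leader payoff 17.
- X: BR = B, leader payoff 8.
- Y: BR = M, leader payoff 12.
- Z: BR = M, leader payoff 4.
Among 17, 8, 12, 4, the best is 17 at W. Subgame-perfect outcome: (T, W) with payoffs (13, 17).
Under simultaneous play:
Player I's best replies: W→T; X→B; Y→M; Z→M.
Column's best replies: T→W; M→W; B→W.
The unique mutual best reply is (T, W), giving (13, 17).
Player I earns 13 sequentially versus 13 at the Nash outcome: unchanged.

unchanged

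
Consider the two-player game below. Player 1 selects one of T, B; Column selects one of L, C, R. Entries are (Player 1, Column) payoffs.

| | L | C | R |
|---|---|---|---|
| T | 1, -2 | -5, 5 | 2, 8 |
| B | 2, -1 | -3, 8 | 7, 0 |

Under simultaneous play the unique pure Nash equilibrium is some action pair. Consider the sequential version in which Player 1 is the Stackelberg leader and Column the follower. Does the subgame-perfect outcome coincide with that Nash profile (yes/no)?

no

Work backward from Column's decision.
- T → Column plays R (best of -2, 5, 8); Player 1 gets 2.
- B → Column plays C (best of -1, 8, 0); Player 1 gets -3.
Among 2, -3, the best is 2 at T. Subgame-perfect outcome: (T, R) with payoffs (2, 8).
For the simultaneous game, intersect best replies.
Player 1's best replies: L→B; C→B; R→B.
Column's best replies: T→R; B→C.
The unique mutual best reply is (B, C), giving (-3, 8).
Sequential outcome (T, R) differs from the Nash profile (B, C).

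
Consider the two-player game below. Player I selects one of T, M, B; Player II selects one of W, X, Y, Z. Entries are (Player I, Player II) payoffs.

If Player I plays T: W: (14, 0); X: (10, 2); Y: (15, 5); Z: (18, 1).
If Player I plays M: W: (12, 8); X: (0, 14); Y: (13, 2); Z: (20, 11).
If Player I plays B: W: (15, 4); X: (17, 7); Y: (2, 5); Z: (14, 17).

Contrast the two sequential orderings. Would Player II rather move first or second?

first

If Player I leads: Player II's best replies are T→Y, M→X, B→Z; Player I's induced payoffs 15, 0, 14; outcome (T, Y), payoffs (15, 5).
If Player II leads: Player I's best replies are W→B, X→B, Y→T, Z→M; Player II's induced payoffs 4, 7, 5, 11; outcome (M, Z), payoffs (20, 11).
Player II gets 11 moving first and 5 moving second, so Player II prefers to move first.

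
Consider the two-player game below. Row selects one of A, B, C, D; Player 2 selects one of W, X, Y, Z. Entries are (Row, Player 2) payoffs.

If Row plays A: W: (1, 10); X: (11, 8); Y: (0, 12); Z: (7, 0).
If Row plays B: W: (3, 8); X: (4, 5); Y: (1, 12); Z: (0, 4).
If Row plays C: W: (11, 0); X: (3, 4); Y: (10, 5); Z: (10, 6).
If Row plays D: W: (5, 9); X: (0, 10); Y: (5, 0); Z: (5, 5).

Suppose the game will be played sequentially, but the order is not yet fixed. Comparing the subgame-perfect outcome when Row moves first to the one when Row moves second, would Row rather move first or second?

second

If Row leads: Player 2's best replies are A→Y, B→Y, C→Z, D→X; Row's induced payoffs 0, 1, 10, 0; outcome (C, Z), payoffs (10, 6).
If Player 2 leads: Row's best replies are W→C, X→A, Y→C, Z→C; Player 2's induced payoffs 0, 8, 5, 6; outcome (A, X), payoffs (11, 8).
Row gets 10 moving first and 11 moving second, so Row prefers to move second.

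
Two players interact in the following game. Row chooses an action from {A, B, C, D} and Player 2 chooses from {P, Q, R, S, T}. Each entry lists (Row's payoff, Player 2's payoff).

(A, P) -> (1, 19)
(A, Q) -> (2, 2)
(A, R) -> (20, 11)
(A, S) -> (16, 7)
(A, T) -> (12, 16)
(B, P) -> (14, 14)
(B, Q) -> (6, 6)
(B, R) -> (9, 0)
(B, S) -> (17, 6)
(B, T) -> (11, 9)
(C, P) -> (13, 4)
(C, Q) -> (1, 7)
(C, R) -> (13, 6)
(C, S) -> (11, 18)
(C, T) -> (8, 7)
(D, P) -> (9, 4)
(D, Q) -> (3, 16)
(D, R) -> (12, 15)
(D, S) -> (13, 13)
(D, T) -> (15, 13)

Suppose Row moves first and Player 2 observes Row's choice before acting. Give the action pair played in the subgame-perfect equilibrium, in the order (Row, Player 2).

(B, P)

Solve by backward induction (Row leads).
- A: Player 2 compares 19, 2, 11, 7, 16 and picks P; Row would get 1.
- B: Player 2 compares 14, 6, 0, 6, 9 and picks P; Row would get 14.
- C: Player 2 compares 4, 7, 6, 18, 7 and picks S; Row would get 11.
- D: Player 2 compares 4, 16, 15, 13, 13 and picks Q; Row would get 3.
Row's induced payoffs are 1, 14, 11, 3, so Row commits to B. Subgame-perfect outcome: (B, P) with payoffs (14, 14).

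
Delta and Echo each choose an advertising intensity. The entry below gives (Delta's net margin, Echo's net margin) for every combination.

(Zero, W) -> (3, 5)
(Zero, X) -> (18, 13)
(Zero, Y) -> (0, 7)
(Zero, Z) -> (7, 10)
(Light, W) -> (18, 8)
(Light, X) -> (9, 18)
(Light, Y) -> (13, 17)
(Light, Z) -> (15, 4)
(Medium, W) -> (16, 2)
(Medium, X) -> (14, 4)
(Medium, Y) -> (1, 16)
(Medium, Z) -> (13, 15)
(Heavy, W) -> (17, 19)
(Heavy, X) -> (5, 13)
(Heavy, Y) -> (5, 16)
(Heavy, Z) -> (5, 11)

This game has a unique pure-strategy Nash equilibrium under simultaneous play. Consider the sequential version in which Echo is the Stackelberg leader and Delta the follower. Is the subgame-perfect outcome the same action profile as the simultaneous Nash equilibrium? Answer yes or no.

no

Work backward from Delta's decision.
- W: Delta compares 3, 18, 16, 17 and picks Light; Echo would get 8.
- X: Delta compares 18, 9, 14, 5 and picks Zero; Echo would get 13.
- Y: Delta compares 0, 13, 1, 5 and picks Light; Echo would get 17.
- Z: Delta compares 7, 15, 13, 5 and picks Light; Echo would get 4.
Maximizing over 8, 13, 17, 4, Echo chooses Y. Subgame-perfect outcome: (Light, Y) with payoffs (13, 17).
Now find the simultaneous Nash equilibrium.
Delta's best replies: W→Light; X→Zero; Y→Light; Z→Light.
Echo's best replies: Zero→X; Light→X; Medium→Y; Heavy→W.
The unique mutual best reply is (Zero, X), giving (18, 13).
Sequential outcome (Light, Y) differs from the Nash profile (Zero, X).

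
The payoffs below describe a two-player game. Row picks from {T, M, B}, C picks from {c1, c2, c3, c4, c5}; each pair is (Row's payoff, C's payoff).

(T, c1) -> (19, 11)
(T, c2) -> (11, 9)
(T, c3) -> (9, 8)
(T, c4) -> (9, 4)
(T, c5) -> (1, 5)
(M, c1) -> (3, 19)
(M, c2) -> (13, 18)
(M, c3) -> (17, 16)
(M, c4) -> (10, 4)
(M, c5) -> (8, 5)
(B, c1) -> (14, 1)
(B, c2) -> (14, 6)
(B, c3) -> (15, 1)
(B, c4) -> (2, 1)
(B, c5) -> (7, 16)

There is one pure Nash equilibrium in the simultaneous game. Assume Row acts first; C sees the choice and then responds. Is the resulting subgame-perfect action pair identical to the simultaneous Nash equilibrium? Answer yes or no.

yes

Backward induction with Row moving first.
- T: C compares 11, 9, 8, 4, 5 and picks c1; Row would get 19.
- M: C compares 19, 18, 16, 4, 5 and picks c1; Row would get 3.
- B: C compares 1, 6, 1, 1, 16 and picks c5; Row would get 7.
Row's induced payoffs are 19, 3, 7, so Row commits to T. Subgame-perfect outcome: (T, c1) with payoffs (19, 11).
Under simultaneous play:
Row's best replies: c1→T; c2→B; c3→M; c4→M; c5→M.
C's best replies: T→c1; M→c1; B→c5.
Only (T, c1) has each player best-responding; Nash payoffs (19, 11).
Sequential outcome (T, c1) coincides with the Nash profile (T, c1).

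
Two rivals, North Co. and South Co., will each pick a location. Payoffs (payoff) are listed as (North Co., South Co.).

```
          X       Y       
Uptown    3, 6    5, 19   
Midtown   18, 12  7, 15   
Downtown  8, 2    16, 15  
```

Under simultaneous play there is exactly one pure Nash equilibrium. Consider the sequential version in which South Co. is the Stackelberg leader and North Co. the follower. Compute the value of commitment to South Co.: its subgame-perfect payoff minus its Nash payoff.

Backward induction with South Co. moving first.
- X: North Co. compares 3, 18, 8 and picks Midtown; South Co. would get 12.
- Y: North Co. compares 5, 7, 16 and picks Downtown; South Co. would get 15.
Among 12, 15, the best is 15 at Y. Subgame-perfect outcome: (Downtown, Y) with payoffs (16, 15).
Now find the simultaneous Nash equilibrium.
North Co.'s best replies: X→Midtown; Y→Downtown.
South Co.'s best replies: Uptown→Y; Midtown→Y; Downtown→Y.
Only (Downtown, Y) has each player best-responding; Nash payoffs (16, 15).
South Co.'s commitment gain: 15 − 15 = 0.

0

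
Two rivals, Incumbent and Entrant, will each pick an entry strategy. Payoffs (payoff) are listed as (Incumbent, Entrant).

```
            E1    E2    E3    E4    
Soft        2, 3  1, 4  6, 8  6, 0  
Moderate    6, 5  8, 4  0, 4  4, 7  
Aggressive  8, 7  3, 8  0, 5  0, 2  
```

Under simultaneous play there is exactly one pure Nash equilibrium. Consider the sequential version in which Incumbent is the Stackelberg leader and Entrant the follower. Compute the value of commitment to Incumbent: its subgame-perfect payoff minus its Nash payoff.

Solve by backward induction (Incumbent leads).
- Soft: Entrant compares 3, 4, 8, 0 and picks E3; Incumbent would get 6.
- Moderate: Entrant compares 5, 4, 4, 7 and picks E4; Incumbent would get 4.
- Aggressive: Entrant compares 7, 8, 5, 2 and picks E2; Incumbent would get 3.
Maximizing over 6, 4, 3, Incumbent chooses Soft. Subgame-perfect outcome: (Soft, E3) with payoffs (6, 8).
For the simultaneous game, intersect best replies.
Incumbent's best replies: E1→Aggressive; E2→Moderate; E3→Soft; E4→Soft.
Entrant's best replies: Soft→E3; Moderate→E4; Aggressive→E2.
The unique mutual best reply is (Soft, E3), giving (6, 8).
Incumbent's commitment gain: 6 − 6 = 0.

0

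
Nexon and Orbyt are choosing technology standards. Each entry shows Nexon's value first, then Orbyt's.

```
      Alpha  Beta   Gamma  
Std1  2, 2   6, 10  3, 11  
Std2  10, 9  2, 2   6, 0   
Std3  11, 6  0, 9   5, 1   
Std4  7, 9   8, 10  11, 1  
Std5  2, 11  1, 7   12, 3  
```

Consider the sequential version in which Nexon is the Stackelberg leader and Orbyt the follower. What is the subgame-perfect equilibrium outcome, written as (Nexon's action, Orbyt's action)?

(Std2, Alpha)

Solve by backward induction (Nexon leads).
- Std1: Orbyt compares 2, 10, 11 and picks Gamma; Nexon would get 3.
- Std2: Orbyt compares 9, 2, 0 and picks Alpha; Nexon would get 10.
- Std3: Orbyt compares 6, 9, 1 and picks Beta; Nexon would get 0.
- Std4: Orbyt compares 9, 10, 1 and picks Beta; Nexon would get 8.
- Std5: Orbyt compares 11, 7, 3 and picks Alpha; Nexon would get 2.
Among 3, 10, 0, 8, 2, the best is 10 at Std2. Subgame-perfect outcome: (Std2, Alpha) with payoffs (10, 9).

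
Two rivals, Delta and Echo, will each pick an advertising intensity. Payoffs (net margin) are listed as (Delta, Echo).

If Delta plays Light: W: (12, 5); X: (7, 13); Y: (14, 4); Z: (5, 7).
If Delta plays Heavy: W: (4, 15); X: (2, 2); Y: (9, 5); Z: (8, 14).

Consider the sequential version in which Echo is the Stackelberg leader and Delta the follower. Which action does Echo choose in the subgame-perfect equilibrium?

Z

Work backward from Delta's decision.
- W: Delta compares 12, 4 and picks Light; Echo would get 5.
- X: Delta compares 7, 2 and picks Light; Echo would get 13.
- Y: Delta compares 14, 9 and picks Light; Echo would get 4.
- Z: Delta compares 5, 8 and picks Heavy; Echo would get 14.
Among 5, 13, 4, 14, the best is 14 at Z. Subgame-perfect outcome: (Heavy, Z) with payoffs (8, 14).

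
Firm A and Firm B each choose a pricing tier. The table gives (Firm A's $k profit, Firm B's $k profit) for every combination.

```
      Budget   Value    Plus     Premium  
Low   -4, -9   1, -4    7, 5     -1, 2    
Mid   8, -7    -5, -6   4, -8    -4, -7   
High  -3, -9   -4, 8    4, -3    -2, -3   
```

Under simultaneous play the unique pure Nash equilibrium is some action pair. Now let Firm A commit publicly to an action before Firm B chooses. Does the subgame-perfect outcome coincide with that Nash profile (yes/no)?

yes

Solve by backward induction (Firm A leads).
- Low: Firm B compares -9, -4, 5, 2 and picks Plus; Firm A would get 7.
- Mid: Firm B compares -7, -6, -8, -7 and picks Value; Firm A would get -5.
- High: Firm B compares -9, 8, -3, -3 and picks Value; Firm A would get -4.
Firm A's induced payoffs are 7, -5, -4, so Firm A commits to Low. Subgame-perfect outcome: (Low, Plus) with payoffs (7, 5).
Now find the simultaneous Nash equilibrium.
Firm A's best replies: Budget→Mid; Value→Low; Plus→Low; Premium→Low.
Firm B's best replies: Low→Plus; Mid→Value; High→Value.
Only (Low, Plus) has each player best-responding; Nash payoffs (7, 5).
Sequential outcome (Low, Plus) coincides with the Nash profile (Low, Plus).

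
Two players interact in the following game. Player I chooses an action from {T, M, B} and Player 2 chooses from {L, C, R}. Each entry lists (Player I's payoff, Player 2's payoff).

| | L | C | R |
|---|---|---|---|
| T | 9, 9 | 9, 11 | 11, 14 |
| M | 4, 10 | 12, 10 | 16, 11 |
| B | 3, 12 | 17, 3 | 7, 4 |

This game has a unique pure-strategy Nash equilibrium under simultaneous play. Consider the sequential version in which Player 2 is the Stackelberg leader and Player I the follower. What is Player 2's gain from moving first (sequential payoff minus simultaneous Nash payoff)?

0

Solve by backward induction (Player 2 leads).
- L: BR = T, leader payoff 9.
- C: BR = B, leader payoff 3.
- R: BR = M, leader payoff 11.
Maximizing over 9, 3, 11, Player 2 chooses R. Subgame-perfect outcome: (M, R) with payoffs (16, 11).
For the simultaneous game, intersect best replies.
Player I's best replies: L→T; C→B; R→M.
Player 2's best replies: T→R; M→R; B→L.
Only (M, R) has each player best-responding; Nash payoffs (16, 11).
Player 2's commitment gain: 11 − 11 = 0.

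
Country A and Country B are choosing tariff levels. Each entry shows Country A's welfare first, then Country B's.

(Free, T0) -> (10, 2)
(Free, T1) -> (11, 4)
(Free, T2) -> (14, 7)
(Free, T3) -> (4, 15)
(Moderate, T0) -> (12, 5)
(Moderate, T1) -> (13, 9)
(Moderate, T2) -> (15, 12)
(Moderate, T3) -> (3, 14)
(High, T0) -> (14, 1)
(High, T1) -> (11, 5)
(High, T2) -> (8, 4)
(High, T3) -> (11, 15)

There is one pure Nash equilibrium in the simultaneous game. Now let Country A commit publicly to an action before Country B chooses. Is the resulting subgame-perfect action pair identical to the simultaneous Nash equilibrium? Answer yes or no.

Country B best-responds to each possible Country A move:
- Free → Country B plays T3 (best of 2, 4, 7, 15); Country A gets 4.
- Moderate → Country B plays T3 (best of 5, 9, 12, 14); Country A gets 3.
- High → Country B plays T3 (best of 1, 5, 4, 15); Country A gets 11.
Among 4, 3, 11, the best is 11 at High. Subgame-perfect outcome: (High, T3) with payoffs (11, 15).
For the simultaneous game, intersect best replies.
Country A's best replies: T0→High; T1→Moderate; T2→Moderate; T3→High.
Country B's best replies: Free→T3; Moderate→T3; High→T3.
Only (High, T3) has each player best-responding; Nash payoffs (11, 15).
Sequential outcome (High, T3) coincides with the Nash profile (High, T3).

yes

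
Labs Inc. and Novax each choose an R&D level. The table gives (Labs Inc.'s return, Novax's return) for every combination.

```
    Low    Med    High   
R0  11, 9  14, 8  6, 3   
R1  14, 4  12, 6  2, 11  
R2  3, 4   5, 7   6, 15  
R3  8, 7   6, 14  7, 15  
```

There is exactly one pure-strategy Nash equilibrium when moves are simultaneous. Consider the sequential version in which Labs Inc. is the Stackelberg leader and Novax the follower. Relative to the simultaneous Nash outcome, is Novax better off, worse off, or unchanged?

worse off

Backward induction with Labs Inc. moving first.
- R0: Novax compares 9, 8, 3 and picks Low; Labs Inc. would get 11.
- R1: Novax compares 4, 6, 11 and picks High; Labs Inc. would get 2.
- R2: Novax compares 4, 7, 15 and picks High; Labs Inc. would get 6.
- R3: Novax compares 7, 14, 15 and picks High; Labs Inc. would get 7.
Among 11, 2, 6, 7, the best is 11 at R0. Subgame-perfect outcome: (R0, Low) with payoffs (11, 9).
Under simultaneous play:
Labs Inc.'s best replies: Low→R1; Med→R0; High→R3.
Novax's best replies: R0→Low; R1→High; R2→High; R3→High.
The unique mutual best reply is (R3, High), giving (7, 15).
Novax earns 9 sequentially versus 15 at the Nash outcome: worse off.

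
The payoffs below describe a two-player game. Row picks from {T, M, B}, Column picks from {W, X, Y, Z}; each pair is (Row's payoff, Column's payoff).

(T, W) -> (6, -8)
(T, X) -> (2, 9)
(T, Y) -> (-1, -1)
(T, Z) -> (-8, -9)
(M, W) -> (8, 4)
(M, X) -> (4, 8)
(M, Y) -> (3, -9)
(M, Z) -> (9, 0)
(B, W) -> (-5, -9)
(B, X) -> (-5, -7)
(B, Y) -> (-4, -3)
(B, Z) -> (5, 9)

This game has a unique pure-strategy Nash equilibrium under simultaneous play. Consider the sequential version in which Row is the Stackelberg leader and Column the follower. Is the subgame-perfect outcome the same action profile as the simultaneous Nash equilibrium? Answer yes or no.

no

Work backward from Column's decision.
- T: BR = X, leader payoff 2.
- M: BR = X, leader payoff 4.
- B: BR = Z, leader payoff 5.
Row's induced payoffs are 2, 4, 5, so Row commits to B. Subgame-perfect outcome: (B, Z) with payoffs (5, 9).
Under simultaneous play:
Row's best replies: W→M; X→M; Y→M; Z→M.
Column's best replies: T→X; M→X; B→Z.
The unique mutual best reply is (M, X), giving (4, 8).
Sequential outcome (B, Z) differs from the Nash profile (M, X).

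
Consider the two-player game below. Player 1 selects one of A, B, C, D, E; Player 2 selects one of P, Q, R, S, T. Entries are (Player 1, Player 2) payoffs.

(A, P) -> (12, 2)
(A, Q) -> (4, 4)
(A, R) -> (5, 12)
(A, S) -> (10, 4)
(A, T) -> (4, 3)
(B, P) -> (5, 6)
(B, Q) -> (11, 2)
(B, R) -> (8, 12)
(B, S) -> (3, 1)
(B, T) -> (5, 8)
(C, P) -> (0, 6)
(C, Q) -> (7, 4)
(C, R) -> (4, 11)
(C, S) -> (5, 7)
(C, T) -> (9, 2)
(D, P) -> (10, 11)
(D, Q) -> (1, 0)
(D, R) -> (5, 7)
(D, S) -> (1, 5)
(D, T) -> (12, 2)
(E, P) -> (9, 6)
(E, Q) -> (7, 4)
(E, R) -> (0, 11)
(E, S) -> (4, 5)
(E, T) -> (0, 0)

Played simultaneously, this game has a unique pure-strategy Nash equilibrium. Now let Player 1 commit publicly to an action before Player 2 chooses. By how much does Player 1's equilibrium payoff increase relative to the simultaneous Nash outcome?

Solve by backward induction (Player 1 leads).
- A → Player 2 plays R (best of 2, 4, 12, 4, 3); Player 1 gets 5.
- B → Player 2 plays R (best of 6, 2, 12, 1, 8); Player 1 gets 8.
- C → Player 2 plays R (best of 6, 4, 11, 7, 2); Player 1 gets 4.
- D → Player 2 plays P (best of 11, 0, 7, 5, 2); Player 1 gets 10.
- E → Player 2 plays R (best of 6, 4, 11, 5, 0); Player 1 gets 0.
Player 1's induced payoffs are 5, 8, 4, 10, 0, so Player 1 commits to D. Subgame-perfect outcome: (D, P) with payoffs (10, 11).
For the simultaneous game, intersect best replies.
Player 1's best replies: P→A; Q→B; R→B; S→A; T→D.
Player 2's best replies: A→R; B→R; C→R; D→P; E→R.
Only (B, R) has each player best-responding; Nash payoffs (8, 12).
Player 1's commitment gain: 10 − 8 = 2.

2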